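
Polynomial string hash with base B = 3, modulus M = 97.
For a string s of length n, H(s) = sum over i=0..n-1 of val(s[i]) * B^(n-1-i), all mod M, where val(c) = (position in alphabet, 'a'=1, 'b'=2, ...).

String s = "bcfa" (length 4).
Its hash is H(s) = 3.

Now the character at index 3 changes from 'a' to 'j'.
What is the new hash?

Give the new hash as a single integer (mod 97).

Answer: 12

Derivation:
val('a') = 1, val('j') = 10
Position k = 3, exponent = n-1-k = 0
B^0 mod M = 3^0 mod 97 = 1
Delta = (10 - 1) * 1 mod 97 = 9
New hash = (3 + 9) mod 97 = 12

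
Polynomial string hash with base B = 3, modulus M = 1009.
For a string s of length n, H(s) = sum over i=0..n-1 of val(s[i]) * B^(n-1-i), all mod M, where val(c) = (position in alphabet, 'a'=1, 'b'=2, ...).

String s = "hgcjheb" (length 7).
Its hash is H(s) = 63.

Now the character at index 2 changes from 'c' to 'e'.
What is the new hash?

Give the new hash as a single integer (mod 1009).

val('c') = 3, val('e') = 5
Position k = 2, exponent = n-1-k = 4
B^4 mod M = 3^4 mod 1009 = 81
Delta = (5 - 3) * 81 mod 1009 = 162
New hash = (63 + 162) mod 1009 = 225

Answer: 225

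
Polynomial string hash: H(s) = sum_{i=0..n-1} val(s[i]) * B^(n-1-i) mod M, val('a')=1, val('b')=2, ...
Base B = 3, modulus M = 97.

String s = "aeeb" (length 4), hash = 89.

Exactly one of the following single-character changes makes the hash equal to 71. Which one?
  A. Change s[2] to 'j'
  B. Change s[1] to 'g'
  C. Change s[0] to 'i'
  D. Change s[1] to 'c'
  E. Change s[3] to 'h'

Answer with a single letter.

Option A: s[2]='e'->'j', delta=(10-5)*3^1 mod 97 = 15, hash=89+15 mod 97 = 7
Option B: s[1]='e'->'g', delta=(7-5)*3^2 mod 97 = 18, hash=89+18 mod 97 = 10
Option C: s[0]='a'->'i', delta=(9-1)*3^3 mod 97 = 22, hash=89+22 mod 97 = 14
Option D: s[1]='e'->'c', delta=(3-5)*3^2 mod 97 = 79, hash=89+79 mod 97 = 71 <-- target
Option E: s[3]='b'->'h', delta=(8-2)*3^0 mod 97 = 6, hash=89+6 mod 97 = 95

Answer: D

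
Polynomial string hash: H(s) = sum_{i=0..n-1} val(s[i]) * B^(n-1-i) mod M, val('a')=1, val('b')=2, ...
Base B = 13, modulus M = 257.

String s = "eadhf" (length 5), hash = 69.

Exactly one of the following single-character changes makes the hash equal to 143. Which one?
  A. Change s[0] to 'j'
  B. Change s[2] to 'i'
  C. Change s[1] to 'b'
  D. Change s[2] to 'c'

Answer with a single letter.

Option A: s[0]='e'->'j', delta=(10-5)*13^4 mod 257 = 170, hash=69+170 mod 257 = 239
Option B: s[2]='d'->'i', delta=(9-4)*13^2 mod 257 = 74, hash=69+74 mod 257 = 143 <-- target
Option C: s[1]='a'->'b', delta=(2-1)*13^3 mod 257 = 141, hash=69+141 mod 257 = 210
Option D: s[2]='d'->'c', delta=(3-4)*13^2 mod 257 = 88, hash=69+88 mod 257 = 157

Answer: B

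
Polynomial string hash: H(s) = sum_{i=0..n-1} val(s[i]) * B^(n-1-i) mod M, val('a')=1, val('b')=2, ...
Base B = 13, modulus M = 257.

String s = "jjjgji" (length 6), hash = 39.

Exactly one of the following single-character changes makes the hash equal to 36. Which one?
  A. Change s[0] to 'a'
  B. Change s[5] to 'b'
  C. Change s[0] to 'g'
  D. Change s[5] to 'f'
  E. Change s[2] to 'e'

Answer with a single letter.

Option A: s[0]='j'->'a', delta=(1-10)*13^5 mod 257 = 134, hash=39+134 mod 257 = 173
Option B: s[5]='i'->'b', delta=(2-9)*13^0 mod 257 = 250, hash=39+250 mod 257 = 32
Option C: s[0]='j'->'g', delta=(7-10)*13^5 mod 257 = 216, hash=39+216 mod 257 = 255
Option D: s[5]='i'->'f', delta=(6-9)*13^0 mod 257 = 254, hash=39+254 mod 257 = 36 <-- target
Option E: s[2]='j'->'e', delta=(5-10)*13^3 mod 257 = 66, hash=39+66 mod 257 = 105

Answer: D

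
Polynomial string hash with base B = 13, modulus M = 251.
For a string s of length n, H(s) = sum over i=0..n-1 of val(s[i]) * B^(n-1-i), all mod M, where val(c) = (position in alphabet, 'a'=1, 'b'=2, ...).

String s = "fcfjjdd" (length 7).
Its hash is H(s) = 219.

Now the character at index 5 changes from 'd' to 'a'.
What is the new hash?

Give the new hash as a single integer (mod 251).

val('d') = 4, val('a') = 1
Position k = 5, exponent = n-1-k = 1
B^1 mod M = 13^1 mod 251 = 13
Delta = (1 - 4) * 13 mod 251 = 212
New hash = (219 + 212) mod 251 = 180

Answer: 180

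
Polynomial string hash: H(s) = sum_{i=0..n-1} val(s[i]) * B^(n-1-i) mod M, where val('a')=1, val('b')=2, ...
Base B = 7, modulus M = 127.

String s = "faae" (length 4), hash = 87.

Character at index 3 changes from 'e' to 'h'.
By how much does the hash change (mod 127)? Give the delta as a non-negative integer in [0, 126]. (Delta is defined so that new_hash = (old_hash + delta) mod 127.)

Answer: 3

Derivation:
Delta formula: (val(new) - val(old)) * B^(n-1-k) mod M
  val('h') - val('e') = 8 - 5 = 3
  B^(n-1-k) = 7^0 mod 127 = 1
  Delta = 3 * 1 mod 127 = 3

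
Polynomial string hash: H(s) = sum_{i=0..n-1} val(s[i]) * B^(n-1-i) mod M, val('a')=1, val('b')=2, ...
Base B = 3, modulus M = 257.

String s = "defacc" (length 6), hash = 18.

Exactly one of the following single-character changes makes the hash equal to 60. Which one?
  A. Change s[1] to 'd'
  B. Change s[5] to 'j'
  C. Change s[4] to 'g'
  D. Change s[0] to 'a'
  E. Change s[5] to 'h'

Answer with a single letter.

Answer: D

Derivation:
Option A: s[1]='e'->'d', delta=(4-5)*3^4 mod 257 = 176, hash=18+176 mod 257 = 194
Option B: s[5]='c'->'j', delta=(10-3)*3^0 mod 257 = 7, hash=18+7 mod 257 = 25
Option C: s[4]='c'->'g', delta=(7-3)*3^1 mod 257 = 12, hash=18+12 mod 257 = 30
Option D: s[0]='d'->'a', delta=(1-4)*3^5 mod 257 = 42, hash=18+42 mod 257 = 60 <-- target
Option E: s[5]='c'->'h', delta=(8-3)*3^0 mod 257 = 5, hash=18+5 mod 257 = 23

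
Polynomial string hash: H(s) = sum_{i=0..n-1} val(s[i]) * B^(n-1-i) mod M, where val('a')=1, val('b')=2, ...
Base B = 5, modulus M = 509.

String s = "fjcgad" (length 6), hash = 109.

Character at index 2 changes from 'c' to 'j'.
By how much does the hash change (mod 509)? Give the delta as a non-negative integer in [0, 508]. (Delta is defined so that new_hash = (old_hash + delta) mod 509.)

Delta formula: (val(new) - val(old)) * B^(n-1-k) mod M
  val('j') - val('c') = 10 - 3 = 7
  B^(n-1-k) = 5^3 mod 509 = 125
  Delta = 7 * 125 mod 509 = 366

Answer: 366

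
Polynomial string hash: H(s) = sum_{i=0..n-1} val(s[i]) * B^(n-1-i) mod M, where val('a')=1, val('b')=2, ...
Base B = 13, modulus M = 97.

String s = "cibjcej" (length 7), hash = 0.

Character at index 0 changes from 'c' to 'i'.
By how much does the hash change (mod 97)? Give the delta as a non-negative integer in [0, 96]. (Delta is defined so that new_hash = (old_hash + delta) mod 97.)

Answer: 49

Derivation:
Delta formula: (val(new) - val(old)) * B^(n-1-k) mod M
  val('i') - val('c') = 9 - 3 = 6
  B^(n-1-k) = 13^6 mod 97 = 89
  Delta = 6 * 89 mod 97 = 49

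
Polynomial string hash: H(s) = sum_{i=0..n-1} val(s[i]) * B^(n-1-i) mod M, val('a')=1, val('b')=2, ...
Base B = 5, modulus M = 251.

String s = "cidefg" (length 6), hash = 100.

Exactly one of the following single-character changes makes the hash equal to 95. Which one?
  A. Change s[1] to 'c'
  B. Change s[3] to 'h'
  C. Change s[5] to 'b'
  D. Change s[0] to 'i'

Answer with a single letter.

Answer: C

Derivation:
Option A: s[1]='i'->'c', delta=(3-9)*5^4 mod 251 = 15, hash=100+15 mod 251 = 115
Option B: s[3]='e'->'h', delta=(8-5)*5^2 mod 251 = 75, hash=100+75 mod 251 = 175
Option C: s[5]='g'->'b', delta=(2-7)*5^0 mod 251 = 246, hash=100+246 mod 251 = 95 <-- target
Option D: s[0]='c'->'i', delta=(9-3)*5^5 mod 251 = 176, hash=100+176 mod 251 = 25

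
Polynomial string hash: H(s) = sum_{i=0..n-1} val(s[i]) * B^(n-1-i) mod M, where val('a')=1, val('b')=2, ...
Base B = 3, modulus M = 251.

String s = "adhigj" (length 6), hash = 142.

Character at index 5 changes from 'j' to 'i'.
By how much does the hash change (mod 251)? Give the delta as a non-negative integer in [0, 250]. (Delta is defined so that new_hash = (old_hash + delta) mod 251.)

Delta formula: (val(new) - val(old)) * B^(n-1-k) mod M
  val('i') - val('j') = 9 - 10 = -1
  B^(n-1-k) = 3^0 mod 251 = 1
  Delta = -1 * 1 mod 251 = 250

Answer: 250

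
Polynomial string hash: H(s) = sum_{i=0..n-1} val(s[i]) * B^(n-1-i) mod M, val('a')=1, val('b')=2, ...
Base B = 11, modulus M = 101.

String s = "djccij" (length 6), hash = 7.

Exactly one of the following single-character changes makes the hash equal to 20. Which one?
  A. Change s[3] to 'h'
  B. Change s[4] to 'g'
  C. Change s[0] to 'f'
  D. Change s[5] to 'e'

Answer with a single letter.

Answer: C

Derivation:
Option A: s[3]='c'->'h', delta=(8-3)*11^2 mod 101 = 100, hash=7+100 mod 101 = 6
Option B: s[4]='i'->'g', delta=(7-9)*11^1 mod 101 = 79, hash=7+79 mod 101 = 86
Option C: s[0]='d'->'f', delta=(6-4)*11^5 mod 101 = 13, hash=7+13 mod 101 = 20 <-- target
Option D: s[5]='j'->'e', delta=(5-10)*11^0 mod 101 = 96, hash=7+96 mod 101 = 2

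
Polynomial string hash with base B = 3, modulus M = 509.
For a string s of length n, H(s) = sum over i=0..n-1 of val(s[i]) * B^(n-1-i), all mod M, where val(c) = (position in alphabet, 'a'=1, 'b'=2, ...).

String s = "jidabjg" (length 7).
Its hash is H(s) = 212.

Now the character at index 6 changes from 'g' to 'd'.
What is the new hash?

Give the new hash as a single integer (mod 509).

val('g') = 7, val('d') = 4
Position k = 6, exponent = n-1-k = 0
B^0 mod M = 3^0 mod 509 = 1
Delta = (4 - 7) * 1 mod 509 = 506
New hash = (212 + 506) mod 509 = 209

Answer: 209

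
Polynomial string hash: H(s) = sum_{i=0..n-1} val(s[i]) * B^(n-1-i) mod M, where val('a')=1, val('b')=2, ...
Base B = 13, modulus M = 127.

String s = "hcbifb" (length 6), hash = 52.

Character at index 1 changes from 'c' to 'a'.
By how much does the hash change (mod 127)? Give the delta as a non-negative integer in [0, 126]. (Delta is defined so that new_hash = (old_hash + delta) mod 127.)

Answer: 28

Derivation:
Delta formula: (val(new) - val(old)) * B^(n-1-k) mod M
  val('a') - val('c') = 1 - 3 = -2
  B^(n-1-k) = 13^4 mod 127 = 113
  Delta = -2 * 113 mod 127 = 28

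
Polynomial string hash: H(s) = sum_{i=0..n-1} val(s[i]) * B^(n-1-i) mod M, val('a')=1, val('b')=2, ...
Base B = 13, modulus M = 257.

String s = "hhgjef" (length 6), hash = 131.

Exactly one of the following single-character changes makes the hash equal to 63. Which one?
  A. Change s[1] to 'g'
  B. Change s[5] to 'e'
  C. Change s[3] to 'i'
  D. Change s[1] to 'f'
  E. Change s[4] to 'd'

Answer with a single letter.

Answer: D

Derivation:
Option A: s[1]='h'->'g', delta=(7-8)*13^4 mod 257 = 223, hash=131+223 mod 257 = 97
Option B: s[5]='f'->'e', delta=(5-6)*13^0 mod 257 = 256, hash=131+256 mod 257 = 130
Option C: s[3]='j'->'i', delta=(9-10)*13^2 mod 257 = 88, hash=131+88 mod 257 = 219
Option D: s[1]='h'->'f', delta=(6-8)*13^4 mod 257 = 189, hash=131+189 mod 257 = 63 <-- target
Option E: s[4]='e'->'d', delta=(4-5)*13^1 mod 257 = 244, hash=131+244 mod 257 = 118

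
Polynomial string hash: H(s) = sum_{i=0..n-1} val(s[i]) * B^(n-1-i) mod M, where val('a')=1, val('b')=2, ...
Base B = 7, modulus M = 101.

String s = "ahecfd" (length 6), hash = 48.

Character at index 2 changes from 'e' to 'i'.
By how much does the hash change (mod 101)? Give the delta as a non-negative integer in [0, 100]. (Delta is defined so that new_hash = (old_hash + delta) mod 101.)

Answer: 59

Derivation:
Delta formula: (val(new) - val(old)) * B^(n-1-k) mod M
  val('i') - val('e') = 9 - 5 = 4
  B^(n-1-k) = 7^3 mod 101 = 40
  Delta = 4 * 40 mod 101 = 59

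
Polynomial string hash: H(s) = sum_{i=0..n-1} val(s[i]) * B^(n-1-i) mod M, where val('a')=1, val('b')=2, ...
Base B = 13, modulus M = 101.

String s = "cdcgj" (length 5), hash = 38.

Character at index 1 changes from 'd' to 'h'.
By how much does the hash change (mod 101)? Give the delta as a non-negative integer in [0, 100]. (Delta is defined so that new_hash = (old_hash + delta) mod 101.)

Delta formula: (val(new) - val(old)) * B^(n-1-k) mod M
  val('h') - val('d') = 8 - 4 = 4
  B^(n-1-k) = 13^3 mod 101 = 76
  Delta = 4 * 76 mod 101 = 1

Answer: 1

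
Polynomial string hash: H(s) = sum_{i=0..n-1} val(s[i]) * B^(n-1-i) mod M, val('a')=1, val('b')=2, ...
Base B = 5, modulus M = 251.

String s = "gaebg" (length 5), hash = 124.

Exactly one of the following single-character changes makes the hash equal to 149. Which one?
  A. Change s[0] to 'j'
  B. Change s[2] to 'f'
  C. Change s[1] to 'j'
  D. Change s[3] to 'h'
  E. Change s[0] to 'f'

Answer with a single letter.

Option A: s[0]='g'->'j', delta=(10-7)*5^4 mod 251 = 118, hash=124+118 mod 251 = 242
Option B: s[2]='e'->'f', delta=(6-5)*5^2 mod 251 = 25, hash=124+25 mod 251 = 149 <-- target
Option C: s[1]='a'->'j', delta=(10-1)*5^3 mod 251 = 121, hash=124+121 mod 251 = 245
Option D: s[3]='b'->'h', delta=(8-2)*5^1 mod 251 = 30, hash=124+30 mod 251 = 154
Option E: s[0]='g'->'f', delta=(6-7)*5^4 mod 251 = 128, hash=124+128 mod 251 = 1

Answer: B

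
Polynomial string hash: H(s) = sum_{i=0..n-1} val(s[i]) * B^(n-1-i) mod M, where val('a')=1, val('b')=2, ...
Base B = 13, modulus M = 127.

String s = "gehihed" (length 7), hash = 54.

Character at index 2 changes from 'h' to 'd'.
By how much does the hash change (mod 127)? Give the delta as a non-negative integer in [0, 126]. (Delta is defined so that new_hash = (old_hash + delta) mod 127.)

Delta formula: (val(new) - val(old)) * B^(n-1-k) mod M
  val('d') - val('h') = 4 - 8 = -4
  B^(n-1-k) = 13^4 mod 127 = 113
  Delta = -4 * 113 mod 127 = 56

Answer: 56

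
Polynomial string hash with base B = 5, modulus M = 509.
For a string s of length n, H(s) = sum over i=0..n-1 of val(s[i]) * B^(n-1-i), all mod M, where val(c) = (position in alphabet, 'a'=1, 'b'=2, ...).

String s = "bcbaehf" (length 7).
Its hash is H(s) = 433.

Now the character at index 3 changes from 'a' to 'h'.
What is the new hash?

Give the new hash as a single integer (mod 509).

val('a') = 1, val('h') = 8
Position k = 3, exponent = n-1-k = 3
B^3 mod M = 5^3 mod 509 = 125
Delta = (8 - 1) * 125 mod 509 = 366
New hash = (433 + 366) mod 509 = 290

Answer: 290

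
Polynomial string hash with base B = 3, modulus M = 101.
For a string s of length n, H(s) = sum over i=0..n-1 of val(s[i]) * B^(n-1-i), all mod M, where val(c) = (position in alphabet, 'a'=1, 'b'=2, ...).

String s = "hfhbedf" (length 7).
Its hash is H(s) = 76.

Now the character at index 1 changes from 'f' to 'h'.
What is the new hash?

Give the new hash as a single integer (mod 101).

Answer: 57

Derivation:
val('f') = 6, val('h') = 8
Position k = 1, exponent = n-1-k = 5
B^5 mod M = 3^5 mod 101 = 41
Delta = (8 - 6) * 41 mod 101 = 82
New hash = (76 + 82) mod 101 = 57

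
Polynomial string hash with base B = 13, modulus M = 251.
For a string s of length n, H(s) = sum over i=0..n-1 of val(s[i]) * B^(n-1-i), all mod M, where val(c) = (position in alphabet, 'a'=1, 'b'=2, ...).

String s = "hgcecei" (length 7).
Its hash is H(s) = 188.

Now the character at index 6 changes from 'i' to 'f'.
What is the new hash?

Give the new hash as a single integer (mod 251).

val('i') = 9, val('f') = 6
Position k = 6, exponent = n-1-k = 0
B^0 mod M = 13^0 mod 251 = 1
Delta = (6 - 9) * 1 mod 251 = 248
New hash = (188 + 248) mod 251 = 185

Answer: 185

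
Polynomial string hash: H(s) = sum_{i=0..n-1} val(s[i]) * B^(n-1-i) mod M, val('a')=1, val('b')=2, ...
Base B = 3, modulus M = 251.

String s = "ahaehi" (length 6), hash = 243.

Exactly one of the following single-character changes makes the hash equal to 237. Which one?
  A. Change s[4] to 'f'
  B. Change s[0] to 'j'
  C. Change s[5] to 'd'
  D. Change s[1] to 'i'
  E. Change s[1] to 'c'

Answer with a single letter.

Option A: s[4]='h'->'f', delta=(6-8)*3^1 mod 251 = 245, hash=243+245 mod 251 = 237 <-- target
Option B: s[0]='a'->'j', delta=(10-1)*3^5 mod 251 = 179, hash=243+179 mod 251 = 171
Option C: s[5]='i'->'d', delta=(4-9)*3^0 mod 251 = 246, hash=243+246 mod 251 = 238
Option D: s[1]='h'->'i', delta=(9-8)*3^4 mod 251 = 81, hash=243+81 mod 251 = 73
Option E: s[1]='h'->'c', delta=(3-8)*3^4 mod 251 = 97, hash=243+97 mod 251 = 89

Answer: A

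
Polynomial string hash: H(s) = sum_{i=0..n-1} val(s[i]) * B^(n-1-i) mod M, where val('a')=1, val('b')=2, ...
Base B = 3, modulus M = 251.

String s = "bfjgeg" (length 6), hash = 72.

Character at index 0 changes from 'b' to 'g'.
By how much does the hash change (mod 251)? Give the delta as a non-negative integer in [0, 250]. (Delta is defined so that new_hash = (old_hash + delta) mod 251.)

Answer: 211

Derivation:
Delta formula: (val(new) - val(old)) * B^(n-1-k) mod M
  val('g') - val('b') = 7 - 2 = 5
  B^(n-1-k) = 3^5 mod 251 = 243
  Delta = 5 * 243 mod 251 = 211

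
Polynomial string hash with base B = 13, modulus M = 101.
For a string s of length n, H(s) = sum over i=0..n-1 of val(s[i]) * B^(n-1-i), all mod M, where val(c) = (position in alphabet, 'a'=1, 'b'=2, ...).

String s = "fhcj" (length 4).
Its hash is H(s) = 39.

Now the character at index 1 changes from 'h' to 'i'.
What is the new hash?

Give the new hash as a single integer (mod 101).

val('h') = 8, val('i') = 9
Position k = 1, exponent = n-1-k = 2
B^2 mod M = 13^2 mod 101 = 68
Delta = (9 - 8) * 68 mod 101 = 68
New hash = (39 + 68) mod 101 = 6

Answer: 6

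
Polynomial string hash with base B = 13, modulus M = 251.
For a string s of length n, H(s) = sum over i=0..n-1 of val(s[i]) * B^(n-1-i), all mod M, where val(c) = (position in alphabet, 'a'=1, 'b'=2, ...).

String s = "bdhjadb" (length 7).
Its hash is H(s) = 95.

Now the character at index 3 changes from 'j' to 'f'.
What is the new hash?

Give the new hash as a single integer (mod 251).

val('j') = 10, val('f') = 6
Position k = 3, exponent = n-1-k = 3
B^3 mod M = 13^3 mod 251 = 189
Delta = (6 - 10) * 189 mod 251 = 248
New hash = (95 + 248) mod 251 = 92

Answer: 92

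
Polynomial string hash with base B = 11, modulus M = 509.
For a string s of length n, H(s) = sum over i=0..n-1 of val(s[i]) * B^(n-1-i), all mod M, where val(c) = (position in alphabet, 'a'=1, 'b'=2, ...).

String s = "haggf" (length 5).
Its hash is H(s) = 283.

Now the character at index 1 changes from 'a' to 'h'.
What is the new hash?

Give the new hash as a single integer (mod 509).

val('a') = 1, val('h') = 8
Position k = 1, exponent = n-1-k = 3
B^3 mod M = 11^3 mod 509 = 313
Delta = (8 - 1) * 313 mod 509 = 155
New hash = (283 + 155) mod 509 = 438

Answer: 438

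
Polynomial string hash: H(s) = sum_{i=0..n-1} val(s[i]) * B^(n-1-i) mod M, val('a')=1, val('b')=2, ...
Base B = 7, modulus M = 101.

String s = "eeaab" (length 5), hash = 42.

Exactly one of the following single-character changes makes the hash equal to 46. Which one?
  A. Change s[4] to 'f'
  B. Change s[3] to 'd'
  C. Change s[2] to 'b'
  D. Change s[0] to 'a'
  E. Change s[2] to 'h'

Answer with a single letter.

Option A: s[4]='b'->'f', delta=(6-2)*7^0 mod 101 = 4, hash=42+4 mod 101 = 46 <-- target
Option B: s[3]='a'->'d', delta=(4-1)*7^1 mod 101 = 21, hash=42+21 mod 101 = 63
Option C: s[2]='a'->'b', delta=(2-1)*7^2 mod 101 = 49, hash=42+49 mod 101 = 91
Option D: s[0]='e'->'a', delta=(1-5)*7^4 mod 101 = 92, hash=42+92 mod 101 = 33
Option E: s[2]='a'->'h', delta=(8-1)*7^2 mod 101 = 40, hash=42+40 mod 101 = 82

Answer: A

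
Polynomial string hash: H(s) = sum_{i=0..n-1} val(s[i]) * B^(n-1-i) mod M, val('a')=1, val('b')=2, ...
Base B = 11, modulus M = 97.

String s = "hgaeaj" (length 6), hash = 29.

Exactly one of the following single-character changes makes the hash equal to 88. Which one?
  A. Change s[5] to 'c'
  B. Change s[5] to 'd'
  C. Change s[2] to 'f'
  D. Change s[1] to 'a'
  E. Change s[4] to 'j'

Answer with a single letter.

Answer: C

Derivation:
Option A: s[5]='j'->'c', delta=(3-10)*11^0 mod 97 = 90, hash=29+90 mod 97 = 22
Option B: s[5]='j'->'d', delta=(4-10)*11^0 mod 97 = 91, hash=29+91 mod 97 = 23
Option C: s[2]='a'->'f', delta=(6-1)*11^3 mod 97 = 59, hash=29+59 mod 97 = 88 <-- target
Option D: s[1]='g'->'a', delta=(1-7)*11^4 mod 97 = 36, hash=29+36 mod 97 = 65
Option E: s[4]='a'->'j', delta=(10-1)*11^1 mod 97 = 2, hash=29+2 mod 97 = 31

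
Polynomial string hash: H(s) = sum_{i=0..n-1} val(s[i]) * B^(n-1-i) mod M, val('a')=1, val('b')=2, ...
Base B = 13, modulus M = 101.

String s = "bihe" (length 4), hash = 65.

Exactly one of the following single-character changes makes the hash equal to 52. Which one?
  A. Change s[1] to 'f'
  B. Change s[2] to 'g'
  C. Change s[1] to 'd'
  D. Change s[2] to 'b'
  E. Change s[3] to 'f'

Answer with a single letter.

Answer: B

Derivation:
Option A: s[1]='i'->'f', delta=(6-9)*13^2 mod 101 = 99, hash=65+99 mod 101 = 63
Option B: s[2]='h'->'g', delta=(7-8)*13^1 mod 101 = 88, hash=65+88 mod 101 = 52 <-- target
Option C: s[1]='i'->'d', delta=(4-9)*13^2 mod 101 = 64, hash=65+64 mod 101 = 28
Option D: s[2]='h'->'b', delta=(2-8)*13^1 mod 101 = 23, hash=65+23 mod 101 = 88
Option E: s[3]='e'->'f', delta=(6-5)*13^0 mod 101 = 1, hash=65+1 mod 101 = 66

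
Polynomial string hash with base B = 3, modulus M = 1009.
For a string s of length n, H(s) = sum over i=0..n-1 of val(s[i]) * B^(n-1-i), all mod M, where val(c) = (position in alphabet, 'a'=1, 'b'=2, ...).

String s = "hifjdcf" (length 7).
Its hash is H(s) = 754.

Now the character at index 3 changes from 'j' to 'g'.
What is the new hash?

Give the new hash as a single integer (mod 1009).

Answer: 673

Derivation:
val('j') = 10, val('g') = 7
Position k = 3, exponent = n-1-k = 3
B^3 mod M = 3^3 mod 1009 = 27
Delta = (7 - 10) * 27 mod 1009 = 928
New hash = (754 + 928) mod 1009 = 673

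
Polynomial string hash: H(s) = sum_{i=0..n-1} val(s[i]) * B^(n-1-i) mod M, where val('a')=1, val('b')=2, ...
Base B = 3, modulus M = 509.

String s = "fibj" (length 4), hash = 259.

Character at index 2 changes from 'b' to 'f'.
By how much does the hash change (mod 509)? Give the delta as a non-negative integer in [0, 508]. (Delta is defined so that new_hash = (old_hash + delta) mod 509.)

Answer: 12

Derivation:
Delta formula: (val(new) - val(old)) * B^(n-1-k) mod M
  val('f') - val('b') = 6 - 2 = 4
  B^(n-1-k) = 3^1 mod 509 = 3
  Delta = 4 * 3 mod 509 = 12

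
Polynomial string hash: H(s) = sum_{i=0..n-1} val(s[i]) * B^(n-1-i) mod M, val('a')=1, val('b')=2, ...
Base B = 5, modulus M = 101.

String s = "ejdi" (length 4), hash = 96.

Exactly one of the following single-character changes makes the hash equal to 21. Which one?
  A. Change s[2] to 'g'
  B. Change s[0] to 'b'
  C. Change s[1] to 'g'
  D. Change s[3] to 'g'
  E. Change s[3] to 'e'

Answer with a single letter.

Option A: s[2]='d'->'g', delta=(7-4)*5^1 mod 101 = 15, hash=96+15 mod 101 = 10
Option B: s[0]='e'->'b', delta=(2-5)*5^3 mod 101 = 29, hash=96+29 mod 101 = 24
Option C: s[1]='j'->'g', delta=(7-10)*5^2 mod 101 = 26, hash=96+26 mod 101 = 21 <-- target
Option D: s[3]='i'->'g', delta=(7-9)*5^0 mod 101 = 99, hash=96+99 mod 101 = 94
Option E: s[3]='i'->'e', delta=(5-9)*5^0 mod 101 = 97, hash=96+97 mod 101 = 92

Answer: C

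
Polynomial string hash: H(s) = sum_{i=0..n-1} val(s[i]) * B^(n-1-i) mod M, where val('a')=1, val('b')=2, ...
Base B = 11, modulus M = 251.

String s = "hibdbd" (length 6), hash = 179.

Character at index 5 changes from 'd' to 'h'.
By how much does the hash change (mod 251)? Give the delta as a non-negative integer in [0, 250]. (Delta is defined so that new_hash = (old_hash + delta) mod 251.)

Answer: 4

Derivation:
Delta formula: (val(new) - val(old)) * B^(n-1-k) mod M
  val('h') - val('d') = 8 - 4 = 4
  B^(n-1-k) = 11^0 mod 251 = 1
  Delta = 4 * 1 mod 251 = 4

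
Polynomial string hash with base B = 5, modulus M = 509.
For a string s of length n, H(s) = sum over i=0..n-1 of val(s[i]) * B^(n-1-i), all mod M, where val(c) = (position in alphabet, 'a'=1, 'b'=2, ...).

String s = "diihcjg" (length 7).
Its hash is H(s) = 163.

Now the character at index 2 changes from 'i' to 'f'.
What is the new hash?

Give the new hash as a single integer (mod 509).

Answer: 324

Derivation:
val('i') = 9, val('f') = 6
Position k = 2, exponent = n-1-k = 4
B^4 mod M = 5^4 mod 509 = 116
Delta = (6 - 9) * 116 mod 509 = 161
New hash = (163 + 161) mod 509 = 324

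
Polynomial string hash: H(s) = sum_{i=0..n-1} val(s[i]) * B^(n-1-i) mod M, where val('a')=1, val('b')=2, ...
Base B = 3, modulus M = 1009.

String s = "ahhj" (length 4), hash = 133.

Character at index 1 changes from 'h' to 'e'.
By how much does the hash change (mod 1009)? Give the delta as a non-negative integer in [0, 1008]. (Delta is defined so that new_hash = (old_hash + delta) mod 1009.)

Answer: 982

Derivation:
Delta formula: (val(new) - val(old)) * B^(n-1-k) mod M
  val('e') - val('h') = 5 - 8 = -3
  B^(n-1-k) = 3^2 mod 1009 = 9
  Delta = -3 * 9 mod 1009 = 982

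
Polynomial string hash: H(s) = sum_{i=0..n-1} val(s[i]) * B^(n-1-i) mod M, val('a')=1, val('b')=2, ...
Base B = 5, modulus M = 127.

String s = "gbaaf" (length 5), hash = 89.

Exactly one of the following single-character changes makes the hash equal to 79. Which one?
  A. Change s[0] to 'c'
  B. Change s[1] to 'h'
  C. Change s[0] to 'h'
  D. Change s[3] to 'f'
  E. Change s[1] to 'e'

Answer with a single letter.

Answer: C

Derivation:
Option A: s[0]='g'->'c', delta=(3-7)*5^4 mod 127 = 40, hash=89+40 mod 127 = 2
Option B: s[1]='b'->'h', delta=(8-2)*5^3 mod 127 = 115, hash=89+115 mod 127 = 77
Option C: s[0]='g'->'h', delta=(8-7)*5^4 mod 127 = 117, hash=89+117 mod 127 = 79 <-- target
Option D: s[3]='a'->'f', delta=(6-1)*5^1 mod 127 = 25, hash=89+25 mod 127 = 114
Option E: s[1]='b'->'e', delta=(5-2)*5^3 mod 127 = 121, hash=89+121 mod 127 = 83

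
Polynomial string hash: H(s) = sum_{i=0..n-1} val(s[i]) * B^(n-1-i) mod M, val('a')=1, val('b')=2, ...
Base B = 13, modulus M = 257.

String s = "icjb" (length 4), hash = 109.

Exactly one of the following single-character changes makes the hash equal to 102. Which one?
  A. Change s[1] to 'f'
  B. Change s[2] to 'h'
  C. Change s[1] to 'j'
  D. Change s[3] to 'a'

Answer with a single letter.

Answer: A

Derivation:
Option A: s[1]='c'->'f', delta=(6-3)*13^2 mod 257 = 250, hash=109+250 mod 257 = 102 <-- target
Option B: s[2]='j'->'h', delta=(8-10)*13^1 mod 257 = 231, hash=109+231 mod 257 = 83
Option C: s[1]='c'->'j', delta=(10-3)*13^2 mod 257 = 155, hash=109+155 mod 257 = 7
Option D: s[3]='b'->'a', delta=(1-2)*13^0 mod 257 = 256, hash=109+256 mod 257 = 108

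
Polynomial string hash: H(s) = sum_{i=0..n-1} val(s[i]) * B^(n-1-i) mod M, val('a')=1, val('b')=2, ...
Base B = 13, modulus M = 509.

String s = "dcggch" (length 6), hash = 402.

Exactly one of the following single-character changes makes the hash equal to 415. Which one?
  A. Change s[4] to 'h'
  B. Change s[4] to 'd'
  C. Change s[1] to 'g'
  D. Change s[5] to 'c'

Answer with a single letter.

Answer: B

Derivation:
Option A: s[4]='c'->'h', delta=(8-3)*13^1 mod 509 = 65, hash=402+65 mod 509 = 467
Option B: s[4]='c'->'d', delta=(4-3)*13^1 mod 509 = 13, hash=402+13 mod 509 = 415 <-- target
Option C: s[1]='c'->'g', delta=(7-3)*13^4 mod 509 = 228, hash=402+228 mod 509 = 121
Option D: s[5]='h'->'c', delta=(3-8)*13^0 mod 509 = 504, hash=402+504 mod 509 = 397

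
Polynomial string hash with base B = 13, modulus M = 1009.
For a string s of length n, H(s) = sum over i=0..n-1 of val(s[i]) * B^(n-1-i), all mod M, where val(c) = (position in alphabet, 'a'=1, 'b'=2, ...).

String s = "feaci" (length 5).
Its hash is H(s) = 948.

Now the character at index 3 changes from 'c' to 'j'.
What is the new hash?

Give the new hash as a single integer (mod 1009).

Answer: 30

Derivation:
val('c') = 3, val('j') = 10
Position k = 3, exponent = n-1-k = 1
B^1 mod M = 13^1 mod 1009 = 13
Delta = (10 - 3) * 13 mod 1009 = 91
New hash = (948 + 91) mod 1009 = 30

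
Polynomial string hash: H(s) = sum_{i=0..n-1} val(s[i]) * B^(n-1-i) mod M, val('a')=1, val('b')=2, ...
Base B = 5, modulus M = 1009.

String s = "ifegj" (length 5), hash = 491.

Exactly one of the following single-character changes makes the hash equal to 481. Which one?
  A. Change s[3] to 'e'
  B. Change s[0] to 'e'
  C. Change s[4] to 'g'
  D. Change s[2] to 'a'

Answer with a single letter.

Option A: s[3]='g'->'e', delta=(5-7)*5^1 mod 1009 = 999, hash=491+999 mod 1009 = 481 <-- target
Option B: s[0]='i'->'e', delta=(5-9)*5^4 mod 1009 = 527, hash=491+527 mod 1009 = 9
Option C: s[4]='j'->'g', delta=(7-10)*5^0 mod 1009 = 1006, hash=491+1006 mod 1009 = 488
Option D: s[2]='e'->'a', delta=(1-5)*5^2 mod 1009 = 909, hash=491+909 mod 1009 = 391

Answer: A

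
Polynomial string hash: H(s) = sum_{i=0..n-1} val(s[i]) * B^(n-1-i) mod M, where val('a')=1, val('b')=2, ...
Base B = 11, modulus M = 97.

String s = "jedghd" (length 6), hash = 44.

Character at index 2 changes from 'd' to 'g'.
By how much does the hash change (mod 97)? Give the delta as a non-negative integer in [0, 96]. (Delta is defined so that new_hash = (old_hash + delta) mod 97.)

Answer: 16

Derivation:
Delta formula: (val(new) - val(old)) * B^(n-1-k) mod M
  val('g') - val('d') = 7 - 4 = 3
  B^(n-1-k) = 11^3 mod 97 = 70
  Delta = 3 * 70 mod 97 = 16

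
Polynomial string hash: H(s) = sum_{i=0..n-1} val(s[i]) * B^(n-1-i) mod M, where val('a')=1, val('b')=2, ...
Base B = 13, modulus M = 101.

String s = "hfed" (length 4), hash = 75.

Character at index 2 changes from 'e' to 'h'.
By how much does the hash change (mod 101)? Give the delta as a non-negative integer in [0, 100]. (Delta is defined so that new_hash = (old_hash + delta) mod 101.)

Delta formula: (val(new) - val(old)) * B^(n-1-k) mod M
  val('h') - val('e') = 8 - 5 = 3
  B^(n-1-k) = 13^1 mod 101 = 13
  Delta = 3 * 13 mod 101 = 39

Answer: 39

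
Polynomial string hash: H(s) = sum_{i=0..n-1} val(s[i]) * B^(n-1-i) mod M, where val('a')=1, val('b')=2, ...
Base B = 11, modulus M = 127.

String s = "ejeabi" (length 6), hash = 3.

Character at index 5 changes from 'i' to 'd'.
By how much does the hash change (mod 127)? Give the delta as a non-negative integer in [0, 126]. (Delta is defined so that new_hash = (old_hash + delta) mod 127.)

Delta formula: (val(new) - val(old)) * B^(n-1-k) mod M
  val('d') - val('i') = 4 - 9 = -5
  B^(n-1-k) = 11^0 mod 127 = 1
  Delta = -5 * 1 mod 127 = 122

Answer: 122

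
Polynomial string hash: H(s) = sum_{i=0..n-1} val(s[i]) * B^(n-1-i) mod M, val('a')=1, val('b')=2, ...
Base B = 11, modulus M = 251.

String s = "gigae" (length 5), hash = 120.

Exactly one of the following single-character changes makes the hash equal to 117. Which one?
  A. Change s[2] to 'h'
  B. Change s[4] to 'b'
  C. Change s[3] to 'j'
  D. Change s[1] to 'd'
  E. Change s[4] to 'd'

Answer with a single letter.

Option A: s[2]='g'->'h', delta=(8-7)*11^2 mod 251 = 121, hash=120+121 mod 251 = 241
Option B: s[4]='e'->'b', delta=(2-5)*11^0 mod 251 = 248, hash=120+248 mod 251 = 117 <-- target
Option C: s[3]='a'->'j', delta=(10-1)*11^1 mod 251 = 99, hash=120+99 mod 251 = 219
Option D: s[1]='i'->'d', delta=(4-9)*11^3 mod 251 = 122, hash=120+122 mod 251 = 242
Option E: s[4]='e'->'d', delta=(4-5)*11^0 mod 251 = 250, hash=120+250 mod 251 = 119

Answer: B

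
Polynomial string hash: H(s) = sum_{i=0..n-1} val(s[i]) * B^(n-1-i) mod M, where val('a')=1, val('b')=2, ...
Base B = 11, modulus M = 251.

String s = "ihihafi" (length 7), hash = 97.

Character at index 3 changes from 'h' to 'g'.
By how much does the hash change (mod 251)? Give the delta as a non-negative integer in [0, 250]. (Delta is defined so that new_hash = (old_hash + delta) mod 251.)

Answer: 175

Derivation:
Delta formula: (val(new) - val(old)) * B^(n-1-k) mod M
  val('g') - val('h') = 7 - 8 = -1
  B^(n-1-k) = 11^3 mod 251 = 76
  Delta = -1 * 76 mod 251 = 175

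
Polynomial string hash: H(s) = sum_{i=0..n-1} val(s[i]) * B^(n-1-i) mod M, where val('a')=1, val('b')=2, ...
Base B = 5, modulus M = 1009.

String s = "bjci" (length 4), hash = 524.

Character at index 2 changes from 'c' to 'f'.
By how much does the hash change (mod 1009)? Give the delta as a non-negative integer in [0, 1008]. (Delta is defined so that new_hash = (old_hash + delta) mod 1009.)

Delta formula: (val(new) - val(old)) * B^(n-1-k) mod M
  val('f') - val('c') = 6 - 3 = 3
  B^(n-1-k) = 5^1 mod 1009 = 5
  Delta = 3 * 5 mod 1009 = 15

Answer: 15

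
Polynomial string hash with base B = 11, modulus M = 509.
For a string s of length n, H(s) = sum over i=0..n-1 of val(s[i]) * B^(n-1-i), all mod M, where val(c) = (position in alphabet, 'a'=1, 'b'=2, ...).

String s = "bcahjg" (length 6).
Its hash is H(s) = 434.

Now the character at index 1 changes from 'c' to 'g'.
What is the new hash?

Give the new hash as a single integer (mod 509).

Answer: 463

Derivation:
val('c') = 3, val('g') = 7
Position k = 1, exponent = n-1-k = 4
B^4 mod M = 11^4 mod 509 = 389
Delta = (7 - 3) * 389 mod 509 = 29
New hash = (434 + 29) mod 509 = 463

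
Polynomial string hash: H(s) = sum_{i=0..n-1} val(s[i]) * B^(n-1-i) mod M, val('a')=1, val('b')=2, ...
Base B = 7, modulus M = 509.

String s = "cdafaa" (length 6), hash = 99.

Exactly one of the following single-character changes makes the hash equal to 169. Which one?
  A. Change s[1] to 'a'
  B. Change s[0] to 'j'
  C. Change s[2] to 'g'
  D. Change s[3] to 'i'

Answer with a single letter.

Answer: B

Derivation:
Option A: s[1]='d'->'a', delta=(1-4)*7^4 mod 509 = 432, hash=99+432 mod 509 = 22
Option B: s[0]='c'->'j', delta=(10-3)*7^5 mod 509 = 70, hash=99+70 mod 509 = 169 <-- target
Option C: s[2]='a'->'g', delta=(7-1)*7^3 mod 509 = 22, hash=99+22 mod 509 = 121
Option D: s[3]='f'->'i', delta=(9-6)*7^2 mod 509 = 147, hash=99+147 mod 509 = 246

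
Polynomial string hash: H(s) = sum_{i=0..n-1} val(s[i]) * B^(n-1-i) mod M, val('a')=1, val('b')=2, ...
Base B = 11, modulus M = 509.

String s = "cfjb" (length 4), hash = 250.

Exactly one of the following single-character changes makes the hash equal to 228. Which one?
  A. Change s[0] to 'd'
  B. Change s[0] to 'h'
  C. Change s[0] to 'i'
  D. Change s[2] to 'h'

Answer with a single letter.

Option A: s[0]='c'->'d', delta=(4-3)*11^3 mod 509 = 313, hash=250+313 mod 509 = 54
Option B: s[0]='c'->'h', delta=(8-3)*11^3 mod 509 = 38, hash=250+38 mod 509 = 288
Option C: s[0]='c'->'i', delta=(9-3)*11^3 mod 509 = 351, hash=250+351 mod 509 = 92
Option D: s[2]='j'->'h', delta=(8-10)*11^1 mod 509 = 487, hash=250+487 mod 509 = 228 <-- target

Answer: D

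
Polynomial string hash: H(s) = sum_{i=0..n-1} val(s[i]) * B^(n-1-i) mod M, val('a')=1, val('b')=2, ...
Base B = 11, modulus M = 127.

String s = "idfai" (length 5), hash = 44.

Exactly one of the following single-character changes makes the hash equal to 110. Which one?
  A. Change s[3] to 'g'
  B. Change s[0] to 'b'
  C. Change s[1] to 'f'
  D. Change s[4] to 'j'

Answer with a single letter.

Option A: s[3]='a'->'g', delta=(7-1)*11^1 mod 127 = 66, hash=44+66 mod 127 = 110 <-- target
Option B: s[0]='i'->'b', delta=(2-9)*11^4 mod 127 = 2, hash=44+2 mod 127 = 46
Option C: s[1]='d'->'f', delta=(6-4)*11^3 mod 127 = 122, hash=44+122 mod 127 = 39
Option D: s[4]='i'->'j', delta=(10-9)*11^0 mod 127 = 1, hash=44+1 mod 127 = 45

Answer: A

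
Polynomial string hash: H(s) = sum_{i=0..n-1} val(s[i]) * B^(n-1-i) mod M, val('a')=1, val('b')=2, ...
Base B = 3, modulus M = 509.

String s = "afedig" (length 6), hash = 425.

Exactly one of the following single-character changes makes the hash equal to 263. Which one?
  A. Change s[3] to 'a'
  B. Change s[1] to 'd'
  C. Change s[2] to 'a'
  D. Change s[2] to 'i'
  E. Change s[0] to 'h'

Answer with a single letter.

Option A: s[3]='d'->'a', delta=(1-4)*3^2 mod 509 = 482, hash=425+482 mod 509 = 398
Option B: s[1]='f'->'d', delta=(4-6)*3^4 mod 509 = 347, hash=425+347 mod 509 = 263 <-- target
Option C: s[2]='e'->'a', delta=(1-5)*3^3 mod 509 = 401, hash=425+401 mod 509 = 317
Option D: s[2]='e'->'i', delta=(9-5)*3^3 mod 509 = 108, hash=425+108 mod 509 = 24
Option E: s[0]='a'->'h', delta=(8-1)*3^5 mod 509 = 174, hash=425+174 mod 509 = 90

Answer: B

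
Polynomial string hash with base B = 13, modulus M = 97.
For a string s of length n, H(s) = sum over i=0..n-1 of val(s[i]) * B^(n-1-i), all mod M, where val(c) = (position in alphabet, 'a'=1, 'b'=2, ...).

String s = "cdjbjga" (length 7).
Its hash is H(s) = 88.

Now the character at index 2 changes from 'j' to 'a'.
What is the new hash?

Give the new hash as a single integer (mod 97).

Answer: 89

Derivation:
val('j') = 10, val('a') = 1
Position k = 2, exponent = n-1-k = 4
B^4 mod M = 13^4 mod 97 = 43
Delta = (1 - 10) * 43 mod 97 = 1
New hash = (88 + 1) mod 97 = 89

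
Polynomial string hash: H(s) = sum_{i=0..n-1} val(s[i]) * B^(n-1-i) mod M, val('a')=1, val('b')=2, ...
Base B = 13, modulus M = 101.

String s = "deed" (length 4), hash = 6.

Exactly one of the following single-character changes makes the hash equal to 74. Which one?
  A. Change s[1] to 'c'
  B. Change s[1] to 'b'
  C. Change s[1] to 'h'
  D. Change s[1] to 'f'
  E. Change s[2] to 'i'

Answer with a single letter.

Answer: D

Derivation:
Option A: s[1]='e'->'c', delta=(3-5)*13^2 mod 101 = 66, hash=6+66 mod 101 = 72
Option B: s[1]='e'->'b', delta=(2-5)*13^2 mod 101 = 99, hash=6+99 mod 101 = 4
Option C: s[1]='e'->'h', delta=(8-5)*13^2 mod 101 = 2, hash=6+2 mod 101 = 8
Option D: s[1]='e'->'f', delta=(6-5)*13^2 mod 101 = 68, hash=6+68 mod 101 = 74 <-- target
Option E: s[2]='e'->'i', delta=(9-5)*13^1 mod 101 = 52, hash=6+52 mod 101 = 58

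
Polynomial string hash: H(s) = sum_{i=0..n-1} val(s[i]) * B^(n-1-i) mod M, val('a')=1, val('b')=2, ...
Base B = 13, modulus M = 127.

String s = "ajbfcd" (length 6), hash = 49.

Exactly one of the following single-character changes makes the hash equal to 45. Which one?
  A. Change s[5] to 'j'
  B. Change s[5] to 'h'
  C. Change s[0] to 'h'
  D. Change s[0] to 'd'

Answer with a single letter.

Option A: s[5]='d'->'j', delta=(10-4)*13^0 mod 127 = 6, hash=49+6 mod 127 = 55
Option B: s[5]='d'->'h', delta=(8-4)*13^0 mod 127 = 4, hash=49+4 mod 127 = 53
Option C: s[0]='a'->'h', delta=(8-1)*13^5 mod 127 = 123, hash=49+123 mod 127 = 45 <-- target
Option D: s[0]='a'->'d', delta=(4-1)*13^5 mod 127 = 89, hash=49+89 mod 127 = 11

Answer: C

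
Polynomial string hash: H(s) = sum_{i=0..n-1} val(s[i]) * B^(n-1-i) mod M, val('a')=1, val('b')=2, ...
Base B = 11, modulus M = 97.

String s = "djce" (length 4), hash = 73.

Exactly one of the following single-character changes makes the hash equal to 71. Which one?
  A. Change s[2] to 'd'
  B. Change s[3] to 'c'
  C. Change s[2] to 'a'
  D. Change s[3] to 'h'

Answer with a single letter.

Option A: s[2]='c'->'d', delta=(4-3)*11^1 mod 97 = 11, hash=73+11 mod 97 = 84
Option B: s[3]='e'->'c', delta=(3-5)*11^0 mod 97 = 95, hash=73+95 mod 97 = 71 <-- target
Option C: s[2]='c'->'a', delta=(1-3)*11^1 mod 97 = 75, hash=73+75 mod 97 = 51
Option D: s[3]='e'->'h', delta=(8-5)*11^0 mod 97 = 3, hash=73+3 mod 97 = 76

Answer: B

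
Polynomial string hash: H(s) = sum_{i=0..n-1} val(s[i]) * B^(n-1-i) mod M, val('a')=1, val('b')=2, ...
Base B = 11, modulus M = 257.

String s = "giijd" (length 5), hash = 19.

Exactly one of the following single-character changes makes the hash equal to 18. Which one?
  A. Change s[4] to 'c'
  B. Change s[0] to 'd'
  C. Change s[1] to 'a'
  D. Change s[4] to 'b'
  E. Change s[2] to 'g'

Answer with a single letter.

Answer: A

Derivation:
Option A: s[4]='d'->'c', delta=(3-4)*11^0 mod 257 = 256, hash=19+256 mod 257 = 18 <-- target
Option B: s[0]='g'->'d', delta=(4-7)*11^4 mod 257 = 24, hash=19+24 mod 257 = 43
Option C: s[1]='i'->'a', delta=(1-9)*11^3 mod 257 = 146, hash=19+146 mod 257 = 165
Option D: s[4]='d'->'b', delta=(2-4)*11^0 mod 257 = 255, hash=19+255 mod 257 = 17
Option E: s[2]='i'->'g', delta=(7-9)*11^2 mod 257 = 15, hash=19+15 mod 257 = 34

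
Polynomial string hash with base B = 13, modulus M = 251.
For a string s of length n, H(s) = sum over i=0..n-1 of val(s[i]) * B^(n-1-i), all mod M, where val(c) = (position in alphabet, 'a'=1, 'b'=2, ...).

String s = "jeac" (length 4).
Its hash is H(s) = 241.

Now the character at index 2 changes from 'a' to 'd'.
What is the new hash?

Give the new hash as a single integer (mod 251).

Answer: 29

Derivation:
val('a') = 1, val('d') = 4
Position k = 2, exponent = n-1-k = 1
B^1 mod M = 13^1 mod 251 = 13
Delta = (4 - 1) * 13 mod 251 = 39
New hash = (241 + 39) mod 251 = 29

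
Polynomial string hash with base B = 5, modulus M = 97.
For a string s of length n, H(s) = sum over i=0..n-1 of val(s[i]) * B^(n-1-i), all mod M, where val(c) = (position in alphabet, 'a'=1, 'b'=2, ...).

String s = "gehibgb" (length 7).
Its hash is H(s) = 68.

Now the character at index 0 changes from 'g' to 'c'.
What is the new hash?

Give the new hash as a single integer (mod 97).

Answer: 36

Derivation:
val('g') = 7, val('c') = 3
Position k = 0, exponent = n-1-k = 6
B^6 mod M = 5^6 mod 97 = 8
Delta = (3 - 7) * 8 mod 97 = 65
New hash = (68 + 65) mod 97 = 36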